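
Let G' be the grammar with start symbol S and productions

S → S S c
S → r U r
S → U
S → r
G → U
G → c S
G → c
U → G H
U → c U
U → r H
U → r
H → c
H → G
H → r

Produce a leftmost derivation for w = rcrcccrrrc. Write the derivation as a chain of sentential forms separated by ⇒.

S⇒SSc⇒rUrSc⇒rcUrSc⇒rcrHrSc⇒rcrGrSc⇒rcrcSrSc⇒rcrcUrSc⇒rcrccUrSc⇒rcrccGHrSc⇒rcrcccHrSc⇒rcrcccrrSc⇒rcrcccrrrc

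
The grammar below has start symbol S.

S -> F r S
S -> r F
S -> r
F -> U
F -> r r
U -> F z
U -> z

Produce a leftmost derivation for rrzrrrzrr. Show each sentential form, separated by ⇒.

S⇒FrS⇒UrS⇒FzrS⇒rrzrS⇒rrzrFrS⇒rrzrUrS⇒rrzrFzrS⇒rrzrrrzrS⇒rrzrrrzrr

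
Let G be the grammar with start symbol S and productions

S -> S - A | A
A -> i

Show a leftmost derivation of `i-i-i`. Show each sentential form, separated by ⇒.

S ⇒ S-A ⇒ S-A-A ⇒ A-A-A ⇒ i-A-A ⇒ i-i-A ⇒ i-i-i

S ⇒ S-A   [S -> S - A]
S-A ⇒ S-A-A   [S -> S - A]
S-A-A ⇒ A-A-A   [S -> A]
A-A-A ⇒ i-A-A   [A -> i]
i-A-A ⇒ i-i-A   [A -> i]
i-i-A ⇒ i-i-i   [A -> i]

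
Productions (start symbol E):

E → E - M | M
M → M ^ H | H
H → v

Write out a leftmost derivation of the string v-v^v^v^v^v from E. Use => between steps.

E => E-M   [E → E - M]
E-M => M-M   [E → M]
M-M => H-M   [M → H]
H-M => v-M   [H → v]
v-M => v-M^H   [M → M ^ H]
v-M^H => v-M^H^H   [M → M ^ H]
v-M^H^H => v-M^H^H^H   [M → M ^ H]
v-M^H^H^H => v-M^H^H^H^H   [M → M ^ H]
v-M^H^H^H^H => v-H^H^H^H^H   [M → H]
v-H^H^H^H^H => v-v^H^H^H^H   [H → v]
v-v^H^H^H^H => v-v^v^H^H^H   [H → v]
v-v^v^H^H^H => v-v^v^v^H^H   [H → v]
v-v^v^v^H^H => v-v^v^v^v^H   [H → v]
v-v^v^v^v^H => v-v^v^v^v^v   [H → v]

E=>E-M=>M-M=>H-M=>v-M=>v-M^H=>v-M^H^H=>v-M^H^H^H=>v-M^H^H^H^H=>v-H^H^H^H^H=>v-v^H^H^H^H=>v-v^v^H^H^H=>v-v^v^v^H^H=>v-v^v^v^v^H=>v-v^v^v^v^v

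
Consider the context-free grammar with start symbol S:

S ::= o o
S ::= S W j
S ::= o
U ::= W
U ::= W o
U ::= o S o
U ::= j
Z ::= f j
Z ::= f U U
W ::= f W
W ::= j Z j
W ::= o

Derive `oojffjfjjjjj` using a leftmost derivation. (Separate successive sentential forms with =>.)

S => SWj   [S ::= S W j]
SWj => ooWj   [S ::= o o]
ooWj => oojZjj   [W ::= j Z j]
oojZjj => oojfUUjj   [Z ::= f U U]
oojfUUjj => oojfWUjj   [U ::= W]
oojfWUjj => oojffWUjj   [W ::= f W]
oojffWUjj => oojffjZjUjj   [W ::= j Z j]
oojffjZjUjj => oojffjfjjUjj   [Z ::= f j]
oojffjfjjUjj => oojffjfjjjjj   [U ::= j]

S => SWj => ooWj => oojZjj => oojfUUjj => oojfWUjj => oojffWUjj => oojffjZjUjj => oojffjfjjUjj => oojffjfjjjjj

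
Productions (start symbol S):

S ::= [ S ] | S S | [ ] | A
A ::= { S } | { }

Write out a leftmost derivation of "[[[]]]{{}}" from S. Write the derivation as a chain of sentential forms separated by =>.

S => SS   [S ::= S S]
SS => [S]S   [S ::= [ S ]]
[S]S => [[S]]S   [S ::= [ S ]]
[[S]]S => [[[]]]S   [S ::= [ ]]
[[[]]]S => [[[]]]A   [S ::= A]
[[[]]]A => [[[]]]{S}   [A ::= { S }]
[[[]]]{S} => [[[]]]{A}   [S ::= A]
[[[]]]{A} => [[[]]]{{}}   [A ::= { }]

S => SS => [S]S => [[S]]S => [[[]]]S => [[[]]]A => [[[]]]{S} => [[[]]]{A} => [[[]]]{{}}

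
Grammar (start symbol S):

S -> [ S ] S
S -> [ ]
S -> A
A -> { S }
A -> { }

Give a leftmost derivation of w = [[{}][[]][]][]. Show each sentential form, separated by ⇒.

S ⇒ [S]S   [S -> [ S ] S]
[S]S ⇒ [[S]S]S   [S -> [ S ] S]
[[S]S]S ⇒ [[A]S]S   [S -> A]
[[A]S]S ⇒ [[{}]S]S   [A -> { }]
[[{}]S]S ⇒ [[{}][S]S]S   [S -> [ S ] S]
[[{}][S]S]S ⇒ [[{}][[]]S]S   [S -> [ ]]
[[{}][[]]S]S ⇒ [[{}][[]][]]S   [S -> [ ]]
[[{}][[]][]]S ⇒ [[{}][[]][]][]   [S -> [ ]]

S ⇒ [S]S ⇒ [[S]S]S ⇒ [[A]S]S ⇒ [[{}]S]S ⇒ [[{}][S]S]S ⇒ [[{}][[]]S]S ⇒ [[{}][[]][]]S ⇒ [[{}][[]][]][]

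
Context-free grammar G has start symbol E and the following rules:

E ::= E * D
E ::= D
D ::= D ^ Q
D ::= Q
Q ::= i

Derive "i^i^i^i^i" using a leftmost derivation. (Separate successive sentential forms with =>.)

E=>D=>D^Q=>D^Q^Q=>D^Q^Q^Q=>D^Q^Q^Q^Q=>Q^Q^Q^Q^Q=>i^Q^Q^Q^Q=>i^i^Q^Q^Q=>i^i^i^Q^Q=>i^i^i^i^Q=>i^i^i^i^i

E => D   [E ::= D]
D => D^Q   [D ::= D ^ Q]
D^Q => D^Q^Q   [D ::= D ^ Q]
D^Q^Q => D^Q^Q^Q   [D ::= D ^ Q]
D^Q^Q^Q => D^Q^Q^Q^Q   [D ::= D ^ Q]
D^Q^Q^Q^Q => Q^Q^Q^Q^Q   [D ::= Q]
Q^Q^Q^Q^Q => i^Q^Q^Q^Q   [Q ::= i]
i^Q^Q^Q^Q => i^i^Q^Q^Q   [Q ::= i]
i^i^Q^Q^Q => i^i^i^Q^Q   [Q ::= i]
i^i^i^Q^Q => i^i^i^i^Q   [Q ::= i]
i^i^i^i^Q => i^i^i^i^i   [Q ::= i]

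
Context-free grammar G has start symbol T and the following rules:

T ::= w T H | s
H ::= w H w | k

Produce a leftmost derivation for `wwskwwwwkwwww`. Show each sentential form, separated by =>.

T=>wTH=>wwTHH=>wwsHH=>wwskH=>wwskwHw=>wwskwwHww=>wwskwwwHwww=>wwskwwwwHwwww=>wwskwwwwkwwww

T => wTH   [T ::= w T H]
wTH => wwTHH   [T ::= w T H]
wwTHH => wwsHH   [T ::= s]
wwsHH => wwskH   [H ::= k]
wwskH => wwskwHw   [H ::= w H w]
wwskwHw => wwskwwHww   [H ::= w H w]
wwskwwHww => wwskwwwHwww   [H ::= w H w]
wwskwwwHwww => wwskwwwwHwwww   [H ::= w H w]
wwskwwwwHwwww => wwskwwwwkwwww   [H ::= k]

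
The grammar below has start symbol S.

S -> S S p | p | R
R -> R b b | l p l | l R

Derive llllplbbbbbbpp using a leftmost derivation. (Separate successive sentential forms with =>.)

S=>SSp=>RSp=>RbbSp=>lRbbSp=>llRbbSp=>llRbbbbSp=>lllRbbbbSp=>lllRbbbbbbSp=>llllplbbbbbbSp=>llllplbbbbbbpp

S => SSp   [S -> S S p]
SSp => RSp   [S -> R]
RSp => RbbSp   [R -> R b b]
RbbSp => lRbbSp   [R -> l R]
lRbbSp => llRbbSp   [R -> l R]
llRbbSp => llRbbbbSp   [R -> R b b]
llRbbbbSp => lllRbbbbSp   [R -> l R]
lllRbbbbSp => lllRbbbbbbSp   [R -> R b b]
lllRbbbbbbSp => llllplbbbbbbSp   [R -> l p l]
llllplbbbbbbSp => llllplbbbbbbpp   [S -> p]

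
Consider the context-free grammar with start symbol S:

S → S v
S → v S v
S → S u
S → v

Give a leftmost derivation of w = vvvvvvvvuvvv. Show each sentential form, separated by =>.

S => vSv => vvSvv => vvvSvvv => vvvSuvvv => vvvvSvuvvv => vvvvvSvvuvvv => vvvvvvvvuvvv

S => vSv   [S → v S v]
vSv => vvSvv   [S → v S v]
vvSvv => vvvSvvv   [S → v S v]
vvvSvvv => vvvSuvvv   [S → S u]
vvvSuvvv => vvvvSvuvvv   [S → v S v]
vvvvSvuvvv => vvvvvSvvuvvv   [S → v S v]
vvvvvSvvuvvv => vvvvvvvvuvvv   [S → v]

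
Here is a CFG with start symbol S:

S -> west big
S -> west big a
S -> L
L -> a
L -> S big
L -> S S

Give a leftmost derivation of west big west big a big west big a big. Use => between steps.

S => L   [S -> L]
L => S S   [L -> S S]
S S => west big S   [S -> west big]
west big S => west big L   [S -> L]
west big L => west big S big   [L -> S big]
west big S big => west big L big   [S -> L]
west big L big => west big S S big   [L -> S S]
west big S S big => west big L S big   [S -> L]
west big L S big => west big S big S big   [L -> S big]
west big S big S big => west big west big a big S big   [S -> west big a]
west big west big a big S big => west big west big a big west big a big   [S -> west big a]

S => L => S S => west big S => west big L => west big S big => west big L big => west big S S big => west big L S big => west big S big S big => west big west big a big S big => west big west big a big west big a big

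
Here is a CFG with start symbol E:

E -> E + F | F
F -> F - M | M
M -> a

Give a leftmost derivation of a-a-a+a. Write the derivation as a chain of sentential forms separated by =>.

E=>E+F=>F+F=>F-M+F=>F-M-M+F=>M-M-M+F=>a-M-M+F=>a-a-M+F=>a-a-a+F=>a-a-a+M=>a-a-a+a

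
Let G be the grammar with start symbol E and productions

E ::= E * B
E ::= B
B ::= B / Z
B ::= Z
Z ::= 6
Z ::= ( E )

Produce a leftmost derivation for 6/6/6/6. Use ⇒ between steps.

E ⇒ B   [E ::= B]
B ⇒ B/Z   [B ::= B / Z]
B/Z ⇒ B/Z/Z   [B ::= B / Z]
B/Z/Z ⇒ B/Z/Z/Z   [B ::= B / Z]
B/Z/Z/Z ⇒ Z/Z/Z/Z   [B ::= Z]
Z/Z/Z/Z ⇒ 6/Z/Z/Z   [Z ::= 6]
6/Z/Z/Z ⇒ 6/6/Z/Z   [Z ::= 6]
6/6/Z/Z ⇒ 6/6/6/Z   [Z ::= 6]
6/6/6/Z ⇒ 6/6/6/6   [Z ::= 6]

E ⇒ B ⇒ B/Z ⇒ B/Z/Z ⇒ B/Z/Z/Z ⇒ Z/Z/Z/Z ⇒ 6/Z/Z/Z ⇒ 6/6/Z/Z ⇒ 6/6/6/Z ⇒ 6/6/6/6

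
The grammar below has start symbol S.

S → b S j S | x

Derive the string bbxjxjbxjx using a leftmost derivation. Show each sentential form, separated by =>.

S=>bSjS=>bbSjSjS=>bbxjSjS=>bbxjxjS=>bbxjxjbSjS=>bbxjxjbxjS=>bbxjxjbxjx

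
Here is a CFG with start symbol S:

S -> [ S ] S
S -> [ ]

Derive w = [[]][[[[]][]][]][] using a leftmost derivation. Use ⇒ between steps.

S ⇒ [S]S ⇒ [[]]S ⇒ [[]][S]S ⇒ [[]][[S]S]S ⇒ [[]][[[S]S]S]S ⇒ [[]][[[[]]S]S]S ⇒ [[]][[[[]][]]S]S ⇒ [[]][[[[]][]][]]S ⇒ [[]][[[[]][]][]][]

S ⇒ [S]S   [S -> [ S ] S]
[S]S ⇒ [[]]S   [S -> [ ]]
[[]]S ⇒ [[]][S]S   [S -> [ S ] S]
[[]][S]S ⇒ [[]][[S]S]S   [S -> [ S ] S]
[[]][[S]S]S ⇒ [[]][[[S]S]S]S   [S -> [ S ] S]
[[]][[[S]S]S]S ⇒ [[]][[[[]]S]S]S   [S -> [ ]]
[[]][[[[]]S]S]S ⇒ [[]][[[[]][]]S]S   [S -> [ ]]
[[]][[[[]][]]S]S ⇒ [[]][[[[]][]][]]S   [S -> [ ]]
[[]][[[[]][]][]]S ⇒ [[]][[[[]][]][]][]   [S -> [ ]]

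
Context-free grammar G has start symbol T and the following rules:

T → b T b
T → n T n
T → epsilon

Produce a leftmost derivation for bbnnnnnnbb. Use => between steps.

T=>bTb=>bbTbb=>bbnTnbb=>bbnnTnnbb=>bbnnnTnnnbb=>bbnnnnnnbb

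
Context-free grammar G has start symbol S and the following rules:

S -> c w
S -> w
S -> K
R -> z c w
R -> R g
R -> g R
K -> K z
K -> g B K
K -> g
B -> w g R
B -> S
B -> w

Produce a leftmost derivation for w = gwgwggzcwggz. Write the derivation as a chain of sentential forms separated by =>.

S => K => gBK => gwK => gwgBK => gwgwgRK => gwgwgRgK => gwgwggRgK => gwgwggzcwgK => gwgwggzcwgKz => gwgwggzcwggz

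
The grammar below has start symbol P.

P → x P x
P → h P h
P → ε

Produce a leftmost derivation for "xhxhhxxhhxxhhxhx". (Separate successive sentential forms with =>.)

P => xPx => xhPhx => xhxPxhx => xhxhPhxhx => xhxhhPhhxhx => xhxhhxPxhhxhx => xhxhhxxPxxhhxhx => xhxhhxxhPhxxhhxhx => xhxhhxxhhxxhhxhx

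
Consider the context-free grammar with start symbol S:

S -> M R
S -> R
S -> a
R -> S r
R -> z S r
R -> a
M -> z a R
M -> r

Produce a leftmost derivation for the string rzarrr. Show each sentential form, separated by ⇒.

S⇒R⇒Sr⇒Rr⇒Srr⇒MRrr⇒rRrr⇒rzSrrr⇒rzarrr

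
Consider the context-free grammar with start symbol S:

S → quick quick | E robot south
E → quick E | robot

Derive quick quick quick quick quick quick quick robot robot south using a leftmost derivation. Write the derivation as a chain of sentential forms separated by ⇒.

S ⇒ E robot south ⇒ quick E robot south ⇒ quick quick E robot south ⇒ quick quick quick E robot south ⇒ quick quick quick quick E robot south ⇒ quick quick quick quick quick E robot south ⇒ quick quick quick quick quick quick E robot south ⇒ quick quick quick quick quick quick quick E robot south ⇒ quick quick quick quick quick quick quick robot robot south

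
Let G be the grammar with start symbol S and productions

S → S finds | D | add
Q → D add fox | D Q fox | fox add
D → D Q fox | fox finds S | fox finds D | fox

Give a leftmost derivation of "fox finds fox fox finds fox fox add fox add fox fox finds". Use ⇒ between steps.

S ⇒ S finds   [S → S finds]
S finds ⇒ D finds   [S → D]
D finds ⇒ fox finds D finds   [D → fox finds D]
fox finds D finds ⇒ fox finds D Q fox finds   [D → D Q fox]
fox finds D Q fox finds ⇒ fox finds fox Q fox finds   [D → fox]
fox finds fox Q fox finds ⇒ fox finds fox D add fox fox finds   [Q → D add fox]
fox finds fox D add fox fox finds ⇒ fox finds fox fox finds D add fox fox finds   [D → fox finds D]
fox finds fox fox finds D add fox fox finds ⇒ fox finds fox fox finds D Q fox add fox fox finds   [D → D Q fox]
fox finds fox fox finds D Q fox add fox fox finds ⇒ fox finds fox fox finds fox Q fox add fox fox finds   [D → fox]
fox finds fox fox finds fox Q fox add fox fox finds ⇒ fox finds fox fox finds fox fox add fox add fox fox finds   [Q → fox add]

S ⇒ S finds ⇒ D finds ⇒ fox finds D finds ⇒ fox finds D Q fox finds ⇒ fox finds fox Q fox finds ⇒ fox finds fox D add fox fox finds ⇒ fox finds fox fox finds D add fox fox finds ⇒ fox finds fox fox finds D Q fox add fox fox finds ⇒ fox finds fox fox finds fox Q fox add fox fox finds ⇒ fox finds fox fox finds fox fox add fox add fox fox finds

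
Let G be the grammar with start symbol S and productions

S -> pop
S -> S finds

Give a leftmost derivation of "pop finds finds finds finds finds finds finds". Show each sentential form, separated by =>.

S => S finds => S finds finds => S finds finds finds => S finds finds finds finds => S finds finds finds finds finds => S finds finds finds finds finds finds => S finds finds finds finds finds finds finds => pop finds finds finds finds finds finds finds

S => S finds   [S -> S finds]
S finds => S finds finds   [S -> S finds]
S finds finds => S finds finds finds   [S -> S finds]
S finds finds finds => S finds finds finds finds   [S -> S finds]
S finds finds finds finds => S finds finds finds finds finds   [S -> S finds]
S finds finds finds finds finds => S finds finds finds finds finds finds   [S -> S finds]
S finds finds finds finds finds finds => S finds finds finds finds finds finds finds   [S -> S finds]
S finds finds finds finds finds finds finds => pop finds finds finds finds finds finds finds   [S -> pop]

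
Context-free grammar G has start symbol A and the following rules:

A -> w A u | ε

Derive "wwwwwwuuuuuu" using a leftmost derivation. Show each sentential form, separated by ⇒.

A ⇒ wAu   [A -> w A u]
wAu ⇒ wwAuu   [A -> w A u]
wwAuu ⇒ wwwAuuu   [A -> w A u]
wwwAuuu ⇒ wwwwAuuuu   [A -> w A u]
wwwwAuuuu ⇒ wwwwwAuuuuu   [A -> w A u]
wwwwwAuuuuu ⇒ wwwwwwAuuuuuu   [A -> w A u]
wwwwwwAuuuuuu ⇒ wwwwwwuuuuuu   [A -> ε]

A⇒wAu⇒wwAuu⇒wwwAuuu⇒wwwwAuuuu⇒wwwwwAuuuuu⇒wwwwwwAuuuuuu⇒wwwwwwuuuuuu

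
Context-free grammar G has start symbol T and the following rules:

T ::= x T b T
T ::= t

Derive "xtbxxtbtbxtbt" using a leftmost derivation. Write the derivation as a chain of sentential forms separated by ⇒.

T ⇒ xTbT ⇒ xtbT ⇒ xtbxTbT ⇒ xtbxxTbTbT ⇒ xtbxxtbTbT ⇒ xtbxxtbtbT ⇒ xtbxxtbtbxTbT ⇒ xtbxxtbtbxtbT ⇒ xtbxxtbtbxtbt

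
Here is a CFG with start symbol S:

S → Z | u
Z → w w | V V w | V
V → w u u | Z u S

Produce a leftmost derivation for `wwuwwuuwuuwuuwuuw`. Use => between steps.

S => Z   [S → Z]
Z => VVw   [Z → V V w]
VVw => ZuSVw   [V → Z u S]
ZuSVw => VVwuSVw   [Z → V V w]
VVwuSVw => ZuSVwuSVw   [V → Z u S]
ZuSVwuSVw => wwuSVwuSVw   [Z → w w]
wwuSVwuSVw => wwuZVwuSVw   [S → Z]
wwuZVwuSVw => wwuVVwuSVw   [Z → V]
wwuVVwuSVw => wwuZuSVwuSVw   [V → Z u S]
wwuZuSVwuSVw => wwuwwuSVwuSVw   [Z → w w]
wwuwwuSVwuSVw => wwuwwuuVwuSVw   [S → u]
wwuwwuuVwuSVw => wwuwwuuwuuwuSVw   [V → w u u]
wwuwwuuwuuwuSVw => wwuwwuuwuuwuuVw   [S → u]
wwuwwuuwuuwuuVw => wwuwwuuwuuwuuwuuw   [V → w u u]

S => Z => VVw => ZuSVw => VVwuSVw => ZuSVwuSVw => wwuSVwuSVw => wwuZVwuSVw => wwuVVwuSVw => wwuZuSVwuSVw => wwuwwuSVwuSVw => wwuwwuuVwuSVw => wwuwwuuwuuwuSVw => wwuwwuuwuuwuuVw => wwuwwuuwuuwuuwuuw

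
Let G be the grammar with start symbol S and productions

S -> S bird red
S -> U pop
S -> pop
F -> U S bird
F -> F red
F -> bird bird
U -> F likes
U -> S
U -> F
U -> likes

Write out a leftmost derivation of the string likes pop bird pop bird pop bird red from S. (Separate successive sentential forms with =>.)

S => S bird red => U pop bird red => F pop bird red => U S bird pop bird red => F S bird pop bird red => U S bird S bird pop bird red => likes S bird S bird pop bird red => likes pop bird S bird pop bird red => likes pop bird pop bird pop bird red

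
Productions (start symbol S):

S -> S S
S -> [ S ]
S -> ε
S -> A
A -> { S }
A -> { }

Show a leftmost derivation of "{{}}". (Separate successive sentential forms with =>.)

S => A => {S} => {A} => {{}}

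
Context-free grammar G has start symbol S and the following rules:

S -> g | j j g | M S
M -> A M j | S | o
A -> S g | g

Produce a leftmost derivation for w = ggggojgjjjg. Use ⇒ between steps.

S ⇒ MS   [S -> M S]
MS ⇒ AMjS   [M -> A M j]
AMjS ⇒ SgMjS   [A -> S g]
SgMjS ⇒ ggMjS   [S -> g]
ggMjS ⇒ ggSjS   [M -> S]
ggSjS ⇒ ggMSjS   [S -> M S]
ggMSjS ⇒ ggAMjSjS   [M -> A M j]
ggAMjSjS ⇒ ggSgMjSjS   [A -> S g]
ggSgMjSjS ⇒ ggggMjSjS   [S -> g]
ggggMjSjS ⇒ ggggojSjS   [M -> o]
ggggojSjS ⇒ ggggojgjS   [S -> g]
ggggojgjS ⇒ ggggojgjjjg   [S -> j j g]

S⇒MS⇒AMjS⇒SgMjS⇒ggMjS⇒ggSjS⇒ggMSjS⇒ggAMjSjS⇒ggSgMjSjS⇒ggggMjSjS⇒ggggojSjS⇒ggggojgjS⇒ggggojgjjjg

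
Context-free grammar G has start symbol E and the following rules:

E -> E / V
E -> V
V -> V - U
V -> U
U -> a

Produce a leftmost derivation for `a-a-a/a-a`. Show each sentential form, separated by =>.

E => E/V => V/V => V-U/V => V-U-U/V => U-U-U/V => a-U-U/V => a-a-U/V => a-a-a/V => a-a-a/V-U => a-a-a/U-U => a-a-a/a-U => a-a-a/a-a

E => E/V   [E -> E / V]
E/V => V/V   [E -> V]
V/V => V-U/V   [V -> V - U]
V-U/V => V-U-U/V   [V -> V - U]
V-U-U/V => U-U-U/V   [V -> U]
U-U-U/V => a-U-U/V   [U -> a]
a-U-U/V => a-a-U/V   [U -> a]
a-a-U/V => a-a-a/V   [U -> a]
a-a-a/V => a-a-a/V-U   [V -> V - U]
a-a-a/V-U => a-a-a/U-U   [V -> U]
a-a-a/U-U => a-a-a/a-U   [U -> a]
a-a-a/a-U => a-a-a/a-a   [U -> a]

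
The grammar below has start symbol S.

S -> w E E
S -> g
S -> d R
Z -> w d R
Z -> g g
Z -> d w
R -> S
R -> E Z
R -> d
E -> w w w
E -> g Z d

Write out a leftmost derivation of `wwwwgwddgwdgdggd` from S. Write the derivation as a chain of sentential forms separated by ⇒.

S ⇒ wEE   [S -> w E E]
wEE ⇒ wwwwE   [E -> w w w]
wwwwE ⇒ wwwwgZd   [E -> g Z d]
wwwwgZd ⇒ wwwwgwdRd   [Z -> w d R]
wwwwgwdRd ⇒ wwwwgwdSd   [R -> S]
wwwwgwdSd ⇒ wwwwgwddRd   [S -> d R]
wwwwgwddRd ⇒ wwwwgwddEZd   [R -> E Z]
wwwwgwddEZd ⇒ wwwwgwddgZdZd   [E -> g Z d]
wwwwgwddgZdZd ⇒ wwwwgwddgwdRdZd   [Z -> w d R]
wwwwgwddgwdRdZd ⇒ wwwwgwddgwdSdZd   [R -> S]
wwwwgwddgwdSdZd ⇒ wwwwgwddgwdgdZd   [S -> g]
wwwwgwddgwdgdZd ⇒ wwwwgwddgwdgdggd   [Z -> g g]

S⇒wEE⇒wwwwE⇒wwwwgZd⇒wwwwgwdRd⇒wwwwgwdSd⇒wwwwgwddRd⇒wwwwgwddEZd⇒wwwwgwddgZdZd⇒wwwwgwddgwdRdZd⇒wwwwgwddgwdSdZd⇒wwwwgwddgwdgdZd⇒wwwwgwddgwdgdggd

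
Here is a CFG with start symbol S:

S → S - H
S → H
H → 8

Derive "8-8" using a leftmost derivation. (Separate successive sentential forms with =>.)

S=>S-H=>H-H=>8-H=>8-8

S => S-H   [S → S - H]
S-H => H-H   [S → H]
H-H => 8-H   [H → 8]
8-H => 8-8   [H → 8]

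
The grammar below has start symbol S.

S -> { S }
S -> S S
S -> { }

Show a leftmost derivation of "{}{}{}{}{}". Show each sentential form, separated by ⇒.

S ⇒ SS ⇒ SSS ⇒ SSSS ⇒ SSSSS ⇒ {}SSSS ⇒ {}{}SSS ⇒ {}{}{}SS ⇒ {}{}{}{}S ⇒ {}{}{}{}{}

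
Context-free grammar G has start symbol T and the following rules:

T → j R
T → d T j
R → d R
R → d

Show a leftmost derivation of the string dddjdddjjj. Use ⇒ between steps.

T⇒dTj⇒ddTjj⇒dddTjjj⇒dddjRjjj⇒dddjdRjjj⇒dddjddRjjj⇒dddjdddjjj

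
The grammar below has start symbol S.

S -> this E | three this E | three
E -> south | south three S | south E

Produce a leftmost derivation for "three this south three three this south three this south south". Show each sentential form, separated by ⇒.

S ⇒ three this E ⇒ three this south three S ⇒ three this south three three this E ⇒ three this south three three this south three S ⇒ three this south three three this south three this E ⇒ three this south three three this south three this south E ⇒ three this south three three this south three this south south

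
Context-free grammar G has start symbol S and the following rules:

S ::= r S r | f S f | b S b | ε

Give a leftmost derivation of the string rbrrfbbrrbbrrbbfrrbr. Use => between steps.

S => rSr => rbSbr => rbrSrbr => rbrrSrrbr => rbrrfSfrrbr => rbrrfbSbfrrbr => rbrrfbbSbbfrrbr => rbrrfbbrSrbbfrrbr => rbrrfbbrrSrrbbfrrbr => rbrrfbbrrbSbrrbbfrrbr => rbrrfbbrrbbrrbbfrrbr

S => rSr   [S ::= r S r]
rSr => rbSbr   [S ::= b S b]
rbSbr => rbrSrbr   [S ::= r S r]
rbrSrbr => rbrrSrrbr   [S ::= r S r]
rbrrSrrbr => rbrrfSfrrbr   [S ::= f S f]
rbrrfSfrrbr => rbrrfbSbfrrbr   [S ::= b S b]
rbrrfbSbfrrbr => rbrrfbbSbbfrrbr   [S ::= b S b]
rbrrfbbSbbfrrbr => rbrrfbbrSrbbfrrbr   [S ::= r S r]
rbrrfbbrSrbbfrrbr => rbrrfbbrrSrrbbfrrbr   [S ::= r S r]
rbrrfbbrrSrrbbfrrbr => rbrrfbbrrbSbrrbbfrrbr   [S ::= b S b]
rbrrfbbrrbSbrrbbfrrbr => rbrrfbbrrbbrrbbfrrbr   [S ::= ε]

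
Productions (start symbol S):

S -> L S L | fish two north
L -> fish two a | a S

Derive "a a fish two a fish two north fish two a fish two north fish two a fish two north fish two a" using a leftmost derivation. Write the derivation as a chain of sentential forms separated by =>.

S => L S L   [S -> L S L]
L S L => a S S L   [L -> a S]
a S S L => a L S L S L   [S -> L S L]
a L S L S L => a a S S L S L   [L -> a S]
a a S S L S L => a a L S L S L S L   [S -> L S L]
a a L S L S L S L => a a fish two a S L S L S L   [L -> fish two a]
a a fish two a S L S L S L => a a fish two a fish two north L S L S L   [S -> fish two north]
a a fish two a fish two north L S L S L => a a fish two a fish two north fish two a S L S L   [L -> fish two a]
a a fish two a fish two north fish two a S L S L => a a fish two a fish two north fish two a fish two north L S L   [S -> fish two north]
a a fish two a fish two north fish two a fish two north L S L => a a fish two a fish two north fish two a fish two north fish two a S L   [L -> fish two a]
a a fish two a fish two north fish two a fish two north fish two a S L => a a fish two a fish two north fish two a fish two north fish two a fish two north L   [S -> fish two north]
a a fish two a fish two north fish two a fish two north fish two a fish two north L => a a fish two a fish two north fish two a fish two north fish two a fish two north fish two a   [L -> fish two a]

S => L S L => a S S L => a L S L S L => a a S S L S L => a a L S L S L S L => a a fish two a S L S L S L => a a fish two a fish two north L S L S L => a a fish two a fish two north fish two a S L S L => a a fish two a fish two north fish two a fish two north L S L => a a fish two a fish two north fish two a fish two north fish two a S L => a a fish two a fish two north fish two a fish two north fish two a fish two north L => a a fish two a fish two north fish two a fish two north fish two a fish two north fish two a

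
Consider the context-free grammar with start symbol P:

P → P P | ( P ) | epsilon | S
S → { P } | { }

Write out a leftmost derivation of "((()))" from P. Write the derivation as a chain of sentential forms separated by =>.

P=>(P)=>((P))=>((PP))=>(((P)P))=>((()P))=>((()))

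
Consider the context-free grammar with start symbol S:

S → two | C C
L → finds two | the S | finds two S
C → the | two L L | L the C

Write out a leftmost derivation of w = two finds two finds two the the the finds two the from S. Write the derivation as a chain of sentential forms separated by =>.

S => C C => two L L C => two finds two S L C => two finds two C C L C => two finds two L the C C L C => two finds two finds two the C C L C => two finds two finds two the the C L C => two finds two finds two the the the L C => two finds two finds two the the the finds two C => two finds two finds two the the the finds two the

S => C C   [S → C C]
C C => two L L C   [C → two L L]
two L L C => two finds two S L C   [L → finds two S]
two finds two S L C => two finds two C C L C   [S → C C]
two finds two C C L C => two finds two L the C C L C   [C → L the C]
two finds two L the C C L C => two finds two finds two the C C L C   [L → finds two]
two finds two finds two the C C L C => two finds two finds two the the C L C   [C → the]
two finds two finds two the the C L C => two finds two finds two the the the L C   [C → the]
two finds two finds two the the the L C => two finds two finds two the the the finds two C   [L → finds two]
two finds two finds two the the the finds two C => two finds two finds two the the the finds two the   [C → the]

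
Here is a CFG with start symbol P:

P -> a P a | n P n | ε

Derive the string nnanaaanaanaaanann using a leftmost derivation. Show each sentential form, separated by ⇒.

P ⇒ nPn   [P -> n P n]
nPn ⇒ nnPnn   [P -> n P n]
nnPnn ⇒ nnaPann   [P -> a P a]
nnaPann ⇒ nnanPnann   [P -> n P n]
nnanPnann ⇒ nnanaPanann   [P -> a P a]
nnanaPanann ⇒ nnanaaPaanann   [P -> a P a]
nnanaaPaanann ⇒ nnanaaaPaaanann   [P -> a P a]
nnanaaaPaaanann ⇒ nnanaaanPnaaanann   [P -> n P n]
nnanaaanPnaaanann ⇒ nnanaaanaPanaaanann   [P -> a P a]
nnanaaanaPanaaanann ⇒ nnanaaanaanaaanann   [P -> ε]

P ⇒ nPn ⇒ nnPnn ⇒ nnaPann ⇒ nnanPnann ⇒ nnanaPanann ⇒ nnanaaPaanann ⇒ nnanaaaPaaanann ⇒ nnanaaanPnaaanann ⇒ nnanaaanaPanaaanann ⇒ nnanaaanaanaaanann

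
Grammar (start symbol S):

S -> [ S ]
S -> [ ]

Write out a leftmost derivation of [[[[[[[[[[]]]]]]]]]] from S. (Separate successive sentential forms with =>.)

S => [S] => [[S]] => [[[S]]] => [[[[S]]]] => [[[[[S]]]]] => [[[[[[S]]]]]] => [[[[[[[S]]]]]]] => [[[[[[[[S]]]]]]]] => [[[[[[[[[S]]]]]]]]] => [[[[[[[[[[]]]]]]]]]]

S => [S]   [S -> [ S ]]
[S] => [[S]]   [S -> [ S ]]
[[S]] => [[[S]]]   [S -> [ S ]]
[[[S]]] => [[[[S]]]]   [S -> [ S ]]
[[[[S]]]] => [[[[[S]]]]]   [S -> [ S ]]
[[[[[S]]]]] => [[[[[[S]]]]]]   [S -> [ S ]]
[[[[[[S]]]]]] => [[[[[[[S]]]]]]]   [S -> [ S ]]
[[[[[[[S]]]]]]] => [[[[[[[[S]]]]]]]]   [S -> [ S ]]
[[[[[[[[S]]]]]]]] => [[[[[[[[[S]]]]]]]]]   [S -> [ S ]]
[[[[[[[[[S]]]]]]]]] => [[[[[[[[[[]]]]]]]]]]   [S -> [ ]]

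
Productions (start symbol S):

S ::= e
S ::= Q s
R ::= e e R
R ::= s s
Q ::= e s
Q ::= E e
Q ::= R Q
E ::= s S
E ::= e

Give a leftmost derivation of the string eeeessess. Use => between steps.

S=>Qs=>RQs=>eeRQs=>eeeeRQs=>eeeessQs=>eeeessess

S => Qs   [S ::= Q s]
Qs => RQs   [Q ::= R Q]
RQs => eeRQs   [R ::= e e R]
eeRQs => eeeeRQs   [R ::= e e R]
eeeeRQs => eeeessQs   [R ::= s s]
eeeessQs => eeeessess   [Q ::= e s]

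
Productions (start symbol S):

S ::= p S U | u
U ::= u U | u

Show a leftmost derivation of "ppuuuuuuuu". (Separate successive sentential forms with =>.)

S=>pSU=>ppSUU=>ppuUU=>ppuuUU=>ppuuuUU=>ppuuuuUU=>ppuuuuuUU=>ppuuuuuuU=>ppuuuuuuuU=>ppuuuuuuuu

S => pSU   [S ::= p S U]
pSU => ppSUU   [S ::= p S U]
ppSUU => ppuUU   [S ::= u]
ppuUU => ppuuUU   [U ::= u U]
ppuuUU => ppuuuUU   [U ::= u U]
ppuuuUU => ppuuuuUU   [U ::= u U]
ppuuuuUU => ppuuuuuUU   [U ::= u U]
ppuuuuuUU => ppuuuuuuU   [U ::= u]
ppuuuuuuU => ppuuuuuuuU   [U ::= u U]
ppuuuuuuuU => ppuuuuuuuu   [U ::= u]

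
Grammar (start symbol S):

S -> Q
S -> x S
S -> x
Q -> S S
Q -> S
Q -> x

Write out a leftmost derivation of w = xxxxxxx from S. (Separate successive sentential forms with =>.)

S => Q   [S -> Q]
Q => SS   [Q -> S S]
SS => xSS   [S -> x S]
xSS => xxSS   [S -> x S]
xxSS => xxxSS   [S -> x S]
xxxSS => xxxQS   [S -> Q]
xxxQS => xxxSSS   [Q -> S S]
xxxSSS => xxxxSS   [S -> x]
xxxxSS => xxxxxS   [S -> x]
xxxxxS => xxxxxxS   [S -> x S]
xxxxxxS => xxxxxxx   [S -> x]

S => Q => SS => xSS => xxSS => xxxSS => xxxQS => xxxSSS => xxxxSS => xxxxxS => xxxxxxS => xxxxxxx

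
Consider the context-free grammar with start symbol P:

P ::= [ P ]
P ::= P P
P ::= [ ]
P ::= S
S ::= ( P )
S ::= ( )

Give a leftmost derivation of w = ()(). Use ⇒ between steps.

P ⇒ PP ⇒ SP ⇒ ()P ⇒ ()S ⇒ ()()

P ⇒ PP   [P ::= P P]
PP ⇒ SP   [P ::= S]
SP ⇒ ()P   [S ::= ( )]
()P ⇒ ()S   [P ::= S]
()S ⇒ ()()   [S ::= ( )]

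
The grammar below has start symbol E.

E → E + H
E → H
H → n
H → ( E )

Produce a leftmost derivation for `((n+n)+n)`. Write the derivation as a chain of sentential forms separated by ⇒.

E⇒H⇒(E)⇒(E+H)⇒(H+H)⇒((E)+H)⇒((E+H)+H)⇒((H+H)+H)⇒((n+H)+H)⇒((n+n)+H)⇒((n+n)+n)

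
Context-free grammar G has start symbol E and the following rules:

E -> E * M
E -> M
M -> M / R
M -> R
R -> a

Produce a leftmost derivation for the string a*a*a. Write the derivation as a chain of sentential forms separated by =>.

E=>E*M=>E*M*M=>M*M*M=>R*M*M=>a*M*M=>a*R*M=>a*a*M=>a*a*R=>a*a*a

E => E*M   [E -> E * M]
E*M => E*M*M   [E -> E * M]
E*M*M => M*M*M   [E -> M]
M*M*M => R*M*M   [M -> R]
R*M*M => a*M*M   [R -> a]
a*M*M => a*R*M   [M -> R]
a*R*M => a*a*M   [R -> a]
a*a*M => a*a*R   [M -> R]
a*a*R => a*a*a   [R -> a]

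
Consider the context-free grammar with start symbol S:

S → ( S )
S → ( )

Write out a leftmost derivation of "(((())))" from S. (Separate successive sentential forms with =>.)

S => (S) => ((S)) => (((S))) => (((())))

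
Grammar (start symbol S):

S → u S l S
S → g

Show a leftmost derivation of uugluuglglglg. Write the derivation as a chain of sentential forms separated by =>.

S => uSlS   [S → u S l S]
uSlS => uuSlSlS   [S → u S l S]
uuSlSlS => uuglSlS   [S → g]
uuglSlS => uugluSlSlS   [S → u S l S]
uugluSlSlS => uugluuSlSlSlS   [S → u S l S]
uugluuSlSlSlS => uugluuglSlSlS   [S → g]
uugluuglSlSlS => uugluuglglSlS   [S → g]
uugluuglglSlS => uugluuglglglS   [S → g]
uugluuglglglS => uugluuglglglg   [S → g]

S=>uSlS=>uuSlSlS=>uuglSlS=>uugluSlSlS=>uugluuSlSlSlS=>uugluuglSlSlS=>uugluuglglSlS=>uugluuglglglS=>uugluuglglglg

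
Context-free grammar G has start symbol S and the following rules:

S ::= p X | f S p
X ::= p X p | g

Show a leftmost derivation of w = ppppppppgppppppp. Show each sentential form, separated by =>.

S => pX => ppXp => pppXpp => ppppXppp => pppppXpppp => ppppppXppppp => pppppppXpppppp => ppppppppXppppppp => ppppppppgppppppp

S => pX   [S ::= p X]
pX => ppXp   [X ::= p X p]
ppXp => pppXpp   [X ::= p X p]
pppXpp => ppppXppp   [X ::= p X p]
ppppXppp => pppppXpppp   [X ::= p X p]
pppppXpppp => ppppppXppppp   [X ::= p X p]
ppppppXppppp => pppppppXpppppp   [X ::= p X p]
pppppppXpppppp => ppppppppXppppppp   [X ::= p X p]
ppppppppXppppppp => ppppppppgppppppp   [X ::= g]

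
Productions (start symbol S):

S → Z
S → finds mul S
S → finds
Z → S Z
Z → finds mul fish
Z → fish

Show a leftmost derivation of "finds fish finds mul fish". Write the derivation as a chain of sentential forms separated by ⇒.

S ⇒ Z ⇒ S Z ⇒ finds Z ⇒ finds S Z ⇒ finds Z Z ⇒ finds fish Z ⇒ finds fish finds mul fish

S ⇒ Z   [S → Z]
Z ⇒ S Z   [Z → S Z]
S Z ⇒ finds Z   [S → finds]
finds Z ⇒ finds S Z   [Z → S Z]
finds S Z ⇒ finds Z Z   [S → Z]
finds Z Z ⇒ finds fish Z   [Z → fish]
finds fish Z ⇒ finds fish finds mul fish   [Z → finds mul fish]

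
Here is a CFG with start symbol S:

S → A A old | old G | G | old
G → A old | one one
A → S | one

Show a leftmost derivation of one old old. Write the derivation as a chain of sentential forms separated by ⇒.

S ⇒ A A old ⇒ one A old ⇒ one S old ⇒ one old old

S ⇒ A A old   [S → A A old]
A A old ⇒ one A old   [A → one]
one A old ⇒ one S old   [A → S]
one S old ⇒ one old old   [S → old]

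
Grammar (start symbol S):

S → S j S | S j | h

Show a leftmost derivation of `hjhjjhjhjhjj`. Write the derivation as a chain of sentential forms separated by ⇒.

S ⇒ Sj ⇒ Sjj ⇒ SjSjj ⇒ SjSjSjj ⇒ hjSjSjj ⇒ hjSjSjSjj ⇒ hjSjSjSjSjj ⇒ hjSjjSjSjSjj ⇒ hjhjjSjSjSjj ⇒ hjhjjhjSjSjj ⇒ hjhjjhjhjSjj ⇒ hjhjjhjhjhjj

S ⇒ Sj   [S → S j]
Sj ⇒ Sjj   [S → S j]
Sjj ⇒ SjSjj   [S → S j S]
SjSjj ⇒ SjSjSjj   [S → S j S]
SjSjSjj ⇒ hjSjSjj   [S → h]
hjSjSjj ⇒ hjSjSjSjj   [S → S j S]
hjSjSjSjj ⇒ hjSjSjSjSjj   [S → S j S]
hjSjSjSjSjj ⇒ hjSjjSjSjSjj   [S → S j]
hjSjjSjSjSjj ⇒ hjhjjSjSjSjj   [S → h]
hjhjjSjSjSjj ⇒ hjhjjhjSjSjj   [S → h]
hjhjjhjSjSjj ⇒ hjhjjhjhjSjj   [S → h]
hjhjjhjhjSjj ⇒ hjhjjhjhjhjj   [S → h]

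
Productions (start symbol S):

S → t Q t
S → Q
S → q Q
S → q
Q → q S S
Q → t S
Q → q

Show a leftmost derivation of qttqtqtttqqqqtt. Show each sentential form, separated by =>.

S => qQ   [S → q Q]
qQ => qtS   [Q → t S]
qtS => qttQt   [S → t Q t]
qttQt => qttqSSt   [Q → q S S]
qttqSSt => qttqtQtSt   [S → t Q t]
qttqtQtSt => qttqtqtSt   [Q → q]
qttqtqtSt => qttqtqttQtt   [S → t Q t]
qttqtqttQtt => qttqtqtttStt   [Q → t S]
qttqtqtttStt => qttqtqtttqQtt   [S → q Q]
qttqtqtttqQtt => qttqtqtttqqSStt   [Q → q S S]
qttqtqtttqqSStt => qttqtqtttqqqStt   [S → q]
qttqtqtttqqqStt => qttqtqtttqqqqtt   [S → q]

S=>qQ=>qtS=>qttQt=>qttqSSt=>qttqtQtSt=>qttqtqtSt=>qttqtqttQtt=>qttqtqtttStt=>qttqtqtttqQtt=>qttqtqtttqqSStt=>qttqtqtttqqqStt=>qttqtqtttqqqqtt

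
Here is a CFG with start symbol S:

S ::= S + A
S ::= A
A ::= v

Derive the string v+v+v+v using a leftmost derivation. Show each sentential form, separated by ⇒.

S ⇒ S+A ⇒ S+A+A ⇒ S+A+A+A ⇒ A+A+A+A ⇒ v+A+A+A ⇒ v+v+A+A ⇒ v+v+v+A ⇒ v+v+v+v

S ⇒ S+A   [S ::= S + A]
S+A ⇒ S+A+A   [S ::= S + A]
S+A+A ⇒ S+A+A+A   [S ::= S + A]
S+A+A+A ⇒ A+A+A+A   [S ::= A]
A+A+A+A ⇒ v+A+A+A   [A ::= v]
v+A+A+A ⇒ v+v+A+A   [A ::= v]
v+v+A+A ⇒ v+v+v+A   [A ::= v]
v+v+v+A ⇒ v+v+v+v   [A ::= v]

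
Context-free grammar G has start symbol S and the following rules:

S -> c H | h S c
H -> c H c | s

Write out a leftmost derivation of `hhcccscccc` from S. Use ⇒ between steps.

S ⇒ hSc   [S -> h S c]
hSc ⇒ hhScc   [S -> h S c]
hhScc ⇒ hhcHcc   [S -> c H]
hhcHcc ⇒ hhccHccc   [H -> c H c]
hhccHccc ⇒ hhcccHcccc   [H -> c H c]
hhcccHcccc ⇒ hhcccscccc   [H -> s]

S ⇒ hSc ⇒ hhScc ⇒ hhcHcc ⇒ hhccHccc ⇒ hhcccHcccc ⇒ hhcccscccc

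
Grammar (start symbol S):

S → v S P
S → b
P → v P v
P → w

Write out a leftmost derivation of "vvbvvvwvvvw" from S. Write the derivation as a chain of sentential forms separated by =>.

S=>vSP=>vvSPP=>vvbPP=>vvbvPvP=>vvbvvPvvP=>vvbvvvPvvvP=>vvbvvvwvvvP=>vvbvvvwvvvw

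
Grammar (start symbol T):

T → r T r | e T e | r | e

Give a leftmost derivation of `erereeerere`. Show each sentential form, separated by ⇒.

T ⇒ eTe ⇒ erTre ⇒ ereTere ⇒ ererTrere ⇒ erereTerere ⇒ erereeerere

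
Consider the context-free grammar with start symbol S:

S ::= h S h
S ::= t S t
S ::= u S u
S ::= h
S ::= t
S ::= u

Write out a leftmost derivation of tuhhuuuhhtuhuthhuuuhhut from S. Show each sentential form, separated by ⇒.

S ⇒ tSt ⇒ tuSut ⇒ tuhShut ⇒ tuhhShhut ⇒ tuhhuSuhhut ⇒ tuhhuuSuuhhut ⇒ tuhhuuuSuuuhhut ⇒ tuhhuuuhShuuuhhut ⇒ tuhhuuuhhShhuuuhhut ⇒ tuhhuuuhhtSthhuuuhhut ⇒ tuhhuuuhhtuSuthhuuuhhut ⇒ tuhhuuuhhtuhuthhuuuhhut

S ⇒ tSt   [S ::= t S t]
tSt ⇒ tuSut   [S ::= u S u]
tuSut ⇒ tuhShut   [S ::= h S h]
tuhShut ⇒ tuhhShhut   [S ::= h S h]
tuhhShhut ⇒ tuhhuSuhhut   [S ::= u S u]
tuhhuSuhhut ⇒ tuhhuuSuuhhut   [S ::= u S u]
tuhhuuSuuhhut ⇒ tuhhuuuSuuuhhut   [S ::= u S u]
tuhhuuuSuuuhhut ⇒ tuhhuuuhShuuuhhut   [S ::= h S h]
tuhhuuuhShuuuhhut ⇒ tuhhuuuhhShhuuuhhut   [S ::= h S h]
tuhhuuuhhShhuuuhhut ⇒ tuhhuuuhhtSthhuuuhhut   [S ::= t S t]
tuhhuuuhhtSthhuuuhhut ⇒ tuhhuuuhhtuSuthhuuuhhut   [S ::= u S u]
tuhhuuuhhtuSuthhuuuhhut ⇒ tuhhuuuhhtuhuthhuuuhhut   [S ::= h]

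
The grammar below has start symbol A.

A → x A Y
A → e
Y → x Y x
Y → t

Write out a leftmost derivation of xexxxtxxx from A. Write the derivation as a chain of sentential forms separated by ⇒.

A ⇒ xAY ⇒ xeY ⇒ xexYx ⇒ xexxYxx ⇒ xexxxYxxx ⇒ xexxxtxxx

A ⇒ xAY   [A → x A Y]
xAY ⇒ xeY   [A → e]
xeY ⇒ xexYx   [Y → x Y x]
xexYx ⇒ xexxYxx   [Y → x Y x]
xexxYxx ⇒ xexxxYxxx   [Y → x Y x]
xexxxYxxx ⇒ xexxxtxxx   [Y → t]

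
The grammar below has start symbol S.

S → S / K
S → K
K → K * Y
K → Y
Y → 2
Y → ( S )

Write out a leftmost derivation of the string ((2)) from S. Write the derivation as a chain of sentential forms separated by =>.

S => K   [S → K]
K => Y   [K → Y]
Y => (S)   [Y → ( S )]
(S) => (K)   [S → K]
(K) => (Y)   [K → Y]
(Y) => ((S))   [Y → ( S )]
((S)) => ((K))   [S → K]
((K)) => ((Y))   [K → Y]
((Y)) => ((2))   [Y → 2]

S=>K=>Y=>(S)=>(K)=>(Y)=>((S))=>((K))=>((Y))=>((2))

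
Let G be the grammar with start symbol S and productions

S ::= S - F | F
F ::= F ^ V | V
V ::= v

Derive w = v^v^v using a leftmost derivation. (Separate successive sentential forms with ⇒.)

S ⇒ F   [S ::= F]
F ⇒ F^V   [F ::= F ^ V]
F^V ⇒ F^V^V   [F ::= F ^ V]
F^V^V ⇒ V^V^V   [F ::= V]
V^V^V ⇒ v^V^V   [V ::= v]
v^V^V ⇒ v^v^V   [V ::= v]
v^v^V ⇒ v^v^v   [V ::= v]

S ⇒ F ⇒ F^V ⇒ F^V^V ⇒ V^V^V ⇒ v^V^V ⇒ v^v^V ⇒ v^v^v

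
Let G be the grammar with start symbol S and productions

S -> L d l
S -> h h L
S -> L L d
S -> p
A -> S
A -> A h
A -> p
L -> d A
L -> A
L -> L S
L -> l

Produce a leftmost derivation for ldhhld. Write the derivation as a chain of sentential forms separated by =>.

S => LLd => lLd => ldAd => ldSd => ldhhLd => ldhhld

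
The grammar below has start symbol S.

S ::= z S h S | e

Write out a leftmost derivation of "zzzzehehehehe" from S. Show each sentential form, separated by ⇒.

S ⇒ zShS   [S ::= z S h S]
zShS ⇒ zzShShS   [S ::= z S h S]
zzShShS ⇒ zzzShShShS   [S ::= z S h S]
zzzShShShS ⇒ zzzzShShShShS   [S ::= z S h S]
zzzzShShShShS ⇒ zzzzehShShShS   [S ::= e]
zzzzehShShShS ⇒ zzzzehehShShS   [S ::= e]
zzzzehehShShS ⇒ zzzzehehehShS   [S ::= e]
zzzzehehehShS ⇒ zzzzehehehehS   [S ::= e]
zzzzehehehehS ⇒ zzzzehehehehe   [S ::= e]

S ⇒ zShS ⇒ zzShShS ⇒ zzzShShShS ⇒ zzzzShShShShS ⇒ zzzzehShShShS ⇒ zzzzehehShShS ⇒ zzzzehehehShS ⇒ zzzzehehehehS ⇒ zzzzehehehehe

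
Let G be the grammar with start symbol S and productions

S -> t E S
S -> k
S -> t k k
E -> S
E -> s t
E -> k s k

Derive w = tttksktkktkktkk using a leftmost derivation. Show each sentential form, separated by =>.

S=>tES=>tSS=>ttESS=>ttSSS=>tttESSS=>tttkskSSS=>tttksktESSS=>tttksktSSSS=>tttksktkSSS=>tttksktkkSS=>tttksktkktkkS=>tttksktkktkktkk

S => tES   [S -> t E S]
tES => tSS   [E -> S]
tSS => ttESS   [S -> t E S]
ttESS => ttSSS   [E -> S]
ttSSS => tttESSS   [S -> t E S]
tttESSS => tttkskSSS   [E -> k s k]
tttkskSSS => tttksktESSS   [S -> t E S]
tttksktESSS => tttksktSSSS   [E -> S]
tttksktSSSS => tttksktkSSS   [S -> k]
tttksktkSSS => tttksktkkSS   [S -> k]
tttksktkkSS => tttksktkktkkS   [S -> t k k]
tttksktkktkkS => tttksktkktkktkk   [S -> t k k]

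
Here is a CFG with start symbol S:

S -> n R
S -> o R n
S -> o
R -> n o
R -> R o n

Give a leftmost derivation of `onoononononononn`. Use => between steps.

S => oRn   [S -> o R n]
oRn => oRonn   [R -> R o n]
oRonn => oRononn   [R -> R o n]
oRononn => oRonononn   [R -> R o n]
oRonononn => oRononononn   [R -> R o n]
oRononononn => oRonononononn   [R -> R o n]
oRonononononn => oRononononononn   [R -> R o n]
oRononononononn => onoononononononn   [R -> n o]

S => oRn => oRonn => oRononn => oRonononn => oRononononn => oRonononononn => oRononononononn => onoononononononn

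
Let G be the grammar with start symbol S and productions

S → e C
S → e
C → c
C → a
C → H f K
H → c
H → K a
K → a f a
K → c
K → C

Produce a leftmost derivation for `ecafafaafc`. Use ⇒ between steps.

S⇒eC⇒eHfK⇒eKafK⇒ecafK⇒ecafC⇒ecafHfK⇒ecafKafK⇒ecafafaafK⇒ecafafaafc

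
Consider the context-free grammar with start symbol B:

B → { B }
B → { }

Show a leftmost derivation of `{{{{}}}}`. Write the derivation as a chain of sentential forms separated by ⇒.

B⇒{B}⇒{{B}}⇒{{{B}}}⇒{{{{}}}}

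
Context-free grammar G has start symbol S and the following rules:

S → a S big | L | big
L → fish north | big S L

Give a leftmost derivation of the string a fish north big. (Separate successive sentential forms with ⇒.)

S ⇒ a S big ⇒ a L big ⇒ a fish north big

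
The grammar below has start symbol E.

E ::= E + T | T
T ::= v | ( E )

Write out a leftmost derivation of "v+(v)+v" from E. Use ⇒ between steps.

E ⇒ E+T   [E ::= E + T]
E+T ⇒ E+T+T   [E ::= E + T]
E+T+T ⇒ T+T+T   [E ::= T]
T+T+T ⇒ v+T+T   [T ::= v]
v+T+T ⇒ v+(E)+T   [T ::= ( E )]
v+(E)+T ⇒ v+(T)+T   [E ::= T]
v+(T)+T ⇒ v+(v)+T   [T ::= v]
v+(v)+T ⇒ v+(v)+v   [T ::= v]

E⇒E+T⇒E+T+T⇒T+T+T⇒v+T+T⇒v+(E)+T⇒v+(T)+T⇒v+(v)+T⇒v+(v)+v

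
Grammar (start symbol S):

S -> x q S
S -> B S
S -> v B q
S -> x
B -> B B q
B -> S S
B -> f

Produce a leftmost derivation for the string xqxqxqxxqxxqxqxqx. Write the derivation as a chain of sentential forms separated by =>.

S => xqS => xqxqS => xqxqxqS => xqxqxqBS => xqxqxqSSS => xqxqxqxSS => xqxqxqxxqSS => xqxqxqxxqxS => xqxqxqxxqxxqS => xqxqxqxxqxxqxqS => xqxqxqxxqxxqxqxqS => xqxqxqxxqxxqxqxqx

S => xqS   [S -> x q S]
xqS => xqxqS   [S -> x q S]
xqxqS => xqxqxqS   [S -> x q S]
xqxqxqS => xqxqxqBS   [S -> B S]
xqxqxqBS => xqxqxqSSS   [B -> S S]
xqxqxqSSS => xqxqxqxSS   [S -> x]
xqxqxqxSS => xqxqxqxxqSS   [S -> x q S]
xqxqxqxxqSS => xqxqxqxxqxS   [S -> x]
xqxqxqxxqxS => xqxqxqxxqxxqS   [S -> x q S]
xqxqxqxxqxxqS => xqxqxqxxqxxqxqS   [S -> x q S]
xqxqxqxxqxxqxqS => xqxqxqxxqxxqxqxqS   [S -> x q S]
xqxqxqxxqxxqxqxqS => xqxqxqxxqxxqxqxqx   [S -> x]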